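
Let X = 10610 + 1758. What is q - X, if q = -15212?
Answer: -27580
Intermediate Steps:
X = 12368
q - X = -15212 - 1*12368 = -15212 - 12368 = -27580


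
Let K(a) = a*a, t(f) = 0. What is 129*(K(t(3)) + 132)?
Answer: 17028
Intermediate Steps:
K(a) = a**2
129*(K(t(3)) + 132) = 129*(0**2 + 132) = 129*(0 + 132) = 129*132 = 17028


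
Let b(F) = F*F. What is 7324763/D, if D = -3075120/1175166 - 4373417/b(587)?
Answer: -164776962396791189/344393443639 ≈ -4.7846e+5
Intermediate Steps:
b(F) = F²
D = -344393443639/22495876303 (D = -3075120/1175166 - 4373417/(587²) = -3075120*1/1175166 - 4373417/344569 = -170840/65287 - 4373417*1/344569 = -170840/65287 - 4373417/344569 = -344393443639/22495876303 ≈ -15.309)
7324763/D = 7324763/(-344393443639/22495876303) = 7324763*(-22495876303/344393443639) = -164776962396791189/344393443639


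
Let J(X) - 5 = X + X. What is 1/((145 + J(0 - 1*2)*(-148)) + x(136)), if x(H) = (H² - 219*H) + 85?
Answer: -1/11206 ≈ -8.9238e-5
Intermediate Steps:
J(X) = 5 + 2*X (J(X) = 5 + (X + X) = 5 + 2*X)
x(H) = 85 + H² - 219*H
1/((145 + J(0 - 1*2)*(-148)) + x(136)) = 1/((145 + (5 + 2*(0 - 1*2))*(-148)) + (85 + 136² - 219*136)) = 1/((145 + (5 + 2*(0 - 2))*(-148)) + (85 + 18496 - 29784)) = 1/((145 + (5 + 2*(-2))*(-148)) - 11203) = 1/((145 + (5 - 4)*(-148)) - 11203) = 1/((145 + 1*(-148)) - 11203) = 1/((145 - 148) - 11203) = 1/(-3 - 11203) = 1/(-11206) = -1/11206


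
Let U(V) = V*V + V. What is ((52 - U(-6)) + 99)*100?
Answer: 12100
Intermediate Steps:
U(V) = V + V**2 (U(V) = V**2 + V = V + V**2)
((52 - U(-6)) + 99)*100 = ((52 - (-6)*(1 - 6)) + 99)*100 = ((52 - (-6)*(-5)) + 99)*100 = ((52 - 1*30) + 99)*100 = ((52 - 30) + 99)*100 = (22 + 99)*100 = 121*100 = 12100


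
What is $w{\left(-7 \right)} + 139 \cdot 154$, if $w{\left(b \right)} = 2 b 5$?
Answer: $21336$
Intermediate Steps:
$w{\left(b \right)} = 10 b$
$w{\left(-7 \right)} + 139 \cdot 154 = 10 \left(-7\right) + 139 \cdot 154 = -70 + 21406 = 21336$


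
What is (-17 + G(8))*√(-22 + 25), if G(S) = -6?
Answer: -23*√3 ≈ -39.837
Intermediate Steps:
(-17 + G(8))*√(-22 + 25) = (-17 - 6)*√(-22 + 25) = -23*√3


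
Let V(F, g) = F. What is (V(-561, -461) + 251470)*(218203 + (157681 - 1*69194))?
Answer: 76951281210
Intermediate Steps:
(V(-561, -461) + 251470)*(218203 + (157681 - 1*69194)) = (-561 + 251470)*(218203 + (157681 - 1*69194)) = 250909*(218203 + (157681 - 69194)) = 250909*(218203 + 88487) = 250909*306690 = 76951281210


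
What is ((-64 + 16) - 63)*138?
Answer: -15318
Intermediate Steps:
((-64 + 16) - 63)*138 = (-48 - 63)*138 = -111*138 = -15318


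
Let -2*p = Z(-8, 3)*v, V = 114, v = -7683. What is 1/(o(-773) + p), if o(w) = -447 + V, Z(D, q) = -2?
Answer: -1/8016 ≈ -0.00012475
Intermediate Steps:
p = -7683 (p = -(-1)*(-7683) = -½*15366 = -7683)
o(w) = -333 (o(w) = -447 + 114 = -333)
1/(o(-773) + p) = 1/(-333 - 7683) = 1/(-8016) = -1/8016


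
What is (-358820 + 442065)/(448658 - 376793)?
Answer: 16649/14373 ≈ 1.1584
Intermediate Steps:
(-358820 + 442065)/(448658 - 376793) = 83245/71865 = 83245*(1/71865) = 16649/14373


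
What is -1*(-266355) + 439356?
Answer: 705711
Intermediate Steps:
-1*(-266355) + 439356 = 266355 + 439356 = 705711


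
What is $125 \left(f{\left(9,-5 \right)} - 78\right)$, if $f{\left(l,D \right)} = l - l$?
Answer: $-9750$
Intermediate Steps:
$f{\left(l,D \right)} = 0$
$125 \left(f{\left(9,-5 \right)} - 78\right) = 125 \left(0 - 78\right) = 125 \left(-78\right) = -9750$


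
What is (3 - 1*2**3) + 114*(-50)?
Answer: -5705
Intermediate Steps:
(3 - 1*2**3) + 114*(-50) = (3 - 1*8) - 5700 = (3 - 8) - 5700 = -5 - 5700 = -5705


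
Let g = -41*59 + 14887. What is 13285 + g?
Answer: 25753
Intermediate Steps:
g = 12468 (g = -2419 + 14887 = 12468)
13285 + g = 13285 + 12468 = 25753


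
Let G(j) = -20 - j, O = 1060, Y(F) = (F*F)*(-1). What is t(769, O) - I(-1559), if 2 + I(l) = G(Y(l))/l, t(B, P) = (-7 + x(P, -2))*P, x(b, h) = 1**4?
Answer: -7481661/1559 ≈ -4799.0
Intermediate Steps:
Y(F) = -F**2 (Y(F) = F**2*(-1) = -F**2)
x(b, h) = 1
t(B, P) = -6*P (t(B, P) = (-7 + 1)*P = -6*P)
I(l) = -2 + (-20 + l**2)/l (I(l) = -2 + (-20 - (-1)*l**2)/l = -2 + (-20 + l**2)/l)
t(769, O) - I(-1559) = -6*1060 - (-2 - 1559 - 20/(-1559)) = -6360 - (-2 - 1559 - 20*(-1/1559)) = -6360 - (-2 - 1559 + 20/1559) = -6360 - 1*(-2433579/1559) = -6360 + 2433579/1559 = -7481661/1559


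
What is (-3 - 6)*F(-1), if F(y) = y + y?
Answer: 18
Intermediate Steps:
F(y) = 2*y
(-3 - 6)*F(-1) = (-3 - 6)*(2*(-1)) = -9*(-2) = 18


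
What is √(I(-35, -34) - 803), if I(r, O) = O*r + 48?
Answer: √435 ≈ 20.857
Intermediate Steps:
I(r, O) = 48 + O*r
√(I(-35, -34) - 803) = √((48 - 34*(-35)) - 803) = √((48 + 1190) - 803) = √(1238 - 803) = √435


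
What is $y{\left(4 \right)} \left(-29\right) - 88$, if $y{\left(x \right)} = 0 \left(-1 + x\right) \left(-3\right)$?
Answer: $-88$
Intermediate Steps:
$y{\left(x \right)} = 0$ ($y{\left(x \right)} = 0 \left(-3\right) = 0$)
$y{\left(4 \right)} \left(-29\right) - 88 = 0 \left(-29\right) - 88 = 0 - 88 = -88$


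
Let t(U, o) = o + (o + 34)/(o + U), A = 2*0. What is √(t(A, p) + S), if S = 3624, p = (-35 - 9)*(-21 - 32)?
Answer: √8098894914/1166 ≈ 77.182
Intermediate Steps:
A = 0
p = 2332 (p = -44*(-53) = 2332)
t(U, o) = o + (34 + o)/(U + o)
√(t(A, p) + S) = √((34 + 2332 + 2332² + 0*2332)/(0 + 2332) + 3624) = √((34 + 2332 + 5438224 + 0)/2332 + 3624) = √((1/2332)*5440590 + 3624) = √(2720295/1166 + 3624) = √(6945879/1166) = √8098894914/1166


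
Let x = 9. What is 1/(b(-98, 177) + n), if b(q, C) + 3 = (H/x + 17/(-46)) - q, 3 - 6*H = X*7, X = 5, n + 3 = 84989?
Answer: 1242/105669407 ≈ 1.1754e-5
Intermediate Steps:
n = 84986 (n = -3 + 84989 = 84986)
H = -16/3 (H = ½ - 5*7/6 = ½ - ⅙*35 = ½ - 35/6 = -16/3 ≈ -5.3333)
b(q, C) = -4921/1242 - q (b(q, C) = -3 + ((-16/3/9 + 17/(-46)) - q) = -3 + ((-16/3*⅑ + 17*(-1/46)) - q) = -3 + ((-16/27 - 17/46) - q) = -3 + (-1195/1242 - q) = -4921/1242 - q)
1/(b(-98, 177) + n) = 1/((-4921/1242 - 1*(-98)) + 84986) = 1/((-4921/1242 + 98) + 84986) = 1/(116795/1242 + 84986) = 1/(105669407/1242) = 1242/105669407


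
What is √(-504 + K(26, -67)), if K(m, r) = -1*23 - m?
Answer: I*√553 ≈ 23.516*I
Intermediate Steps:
K(m, r) = -23 - m
√(-504 + K(26, -67)) = √(-504 + (-23 - 1*26)) = √(-504 + (-23 - 26)) = √(-504 - 49) = √(-553) = I*√553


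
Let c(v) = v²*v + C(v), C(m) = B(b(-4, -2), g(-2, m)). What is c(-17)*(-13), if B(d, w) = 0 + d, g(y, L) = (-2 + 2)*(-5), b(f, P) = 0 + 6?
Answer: 63791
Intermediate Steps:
b(f, P) = 6
g(y, L) = 0 (g(y, L) = 0*(-5) = 0)
B(d, w) = d
C(m) = 6
c(v) = 6 + v³ (c(v) = v²*v + 6 = v³ + 6 = 6 + v³)
c(-17)*(-13) = (6 + (-17)³)*(-13) = (6 - 4913)*(-13) = -4907*(-13) = 63791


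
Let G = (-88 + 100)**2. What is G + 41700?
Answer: 41844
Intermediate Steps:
G = 144 (G = 12**2 = 144)
G + 41700 = 144 + 41700 = 41844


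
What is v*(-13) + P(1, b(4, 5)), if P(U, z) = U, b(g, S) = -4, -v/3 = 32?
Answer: 1249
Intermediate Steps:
v = -96 (v = -3*32 = -96)
v*(-13) + P(1, b(4, 5)) = -96*(-13) + 1 = 1248 + 1 = 1249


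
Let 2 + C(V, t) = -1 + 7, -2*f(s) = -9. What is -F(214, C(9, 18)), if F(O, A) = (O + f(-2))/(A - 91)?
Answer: 437/174 ≈ 2.5115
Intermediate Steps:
f(s) = 9/2 (f(s) = -1/2*(-9) = 9/2)
C(V, t) = 4 (C(V, t) = -2 + (-1 + 7) = -2 + 6 = 4)
F(O, A) = (9/2 + O)/(-91 + A) (F(O, A) = (O + 9/2)/(A - 91) = (9/2 + O)/(-91 + A))
-F(214, C(9, 18)) = -(9/2 + 214)/(-91 + 4) = -437/((-87)*2) = -(-1)*437/(87*2) = -1*(-437/174) = 437/174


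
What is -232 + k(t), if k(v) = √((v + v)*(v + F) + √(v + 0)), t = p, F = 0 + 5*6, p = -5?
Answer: -232 + √(-250 + I*√5) ≈ -231.93 + 15.812*I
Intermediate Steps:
F = 30 (F = 0 + 30 = 30)
t = -5
k(v) = √(√v + 2*v*(30 + v)) (k(v) = √((v + v)*(v + 30) + √(v + 0)) = √((2*v)*(30 + v) + √v) = √(2*v*(30 + v) + √v) = √(√v + 2*v*(30 + v)))
-232 + k(t) = -232 + √(√(-5) + 2*(-5)² + 60*(-5)) = -232 + √(I*√5 + 2*25 - 300) = -232 + √(I*√5 + 50 - 300) = -232 + √(-250 + I*√5)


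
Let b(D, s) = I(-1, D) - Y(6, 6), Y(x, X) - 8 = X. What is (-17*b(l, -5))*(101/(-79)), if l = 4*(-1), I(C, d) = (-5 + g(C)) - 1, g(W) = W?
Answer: -36057/79 ≈ -456.42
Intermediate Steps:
Y(x, X) = 8 + X
I(C, d) = -6 + C (I(C, d) = (-5 + C) - 1 = -6 + C)
l = -4
b(D, s) = -21 (b(D, s) = (-6 - 1) - (8 + 6) = -7 - 1*14 = -7 - 14 = -21)
(-17*b(l, -5))*(101/(-79)) = (-17*(-21))*(101/(-79)) = 357*(101*(-1/79)) = 357*(-101/79) = -36057/79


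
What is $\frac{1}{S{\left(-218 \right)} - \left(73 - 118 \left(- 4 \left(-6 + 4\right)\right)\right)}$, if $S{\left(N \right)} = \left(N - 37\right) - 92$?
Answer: $\frac{1}{524} \approx 0.0019084$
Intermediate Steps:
$S{\left(N \right)} = -129 + N$ ($S{\left(N \right)} = \left(-37 + N\right) - 92 = -129 + N$)
$\frac{1}{S{\left(-218 \right)} - \left(73 - 118 \left(- 4 \left(-6 + 4\right)\right)\right)} = \frac{1}{\left(-129 - 218\right) - \left(73 - 118 \left(- 4 \left(-6 + 4\right)\right)\right)} = \frac{1}{-347 - \left(73 - 118 \left(\left(-4\right) \left(-2\right)\right)\right)} = \frac{1}{-347 + \left(-73 + 118 \cdot 8\right)} = \frac{1}{-347 + \left(-73 + 944\right)} = \frac{1}{-347 + 871} = \frac{1}{524}$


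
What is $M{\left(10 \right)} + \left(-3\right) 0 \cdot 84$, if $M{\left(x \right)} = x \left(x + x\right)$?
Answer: $200$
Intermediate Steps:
$M{\left(x \right)} = 2 x^{2}$ ($M{\left(x \right)} = x 2 x = 2 x^{2}$)
$M{\left(10 \right)} + \left(-3\right) 0 \cdot 84 = 2 \cdot 10^{2} + \left(-3\right) 0 \cdot 84 = 2 \cdot 100 + 0 \cdot 84 = 200 + 0 = 200$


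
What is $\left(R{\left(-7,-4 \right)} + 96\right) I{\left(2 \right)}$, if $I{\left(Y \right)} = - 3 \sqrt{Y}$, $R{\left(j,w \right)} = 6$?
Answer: $- 306 \sqrt{2} \approx -432.75$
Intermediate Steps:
$\left(R{\left(-7,-4 \right)} + 96\right) I{\left(2 \right)} = \left(6 + 96\right) \left(- 3 \sqrt{2}\right) = 102 \left(- 3 \sqrt{2}\right) = - 306 \sqrt{2}$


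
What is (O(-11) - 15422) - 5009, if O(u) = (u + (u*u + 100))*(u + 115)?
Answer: 1409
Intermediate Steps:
O(u) = (115 + u)*(100 + u + u²) (O(u) = (u + (u² + 100))*(115 + u) = (u + (100 + u²))*(115 + u) = (100 + u + u²)*(115 + u) = (115 + u)*(100 + u + u²))
(O(-11) - 15422) - 5009 = ((11500 + (-11)³ + 116*(-11)² + 215*(-11)) - 15422) - 5009 = ((11500 - 1331 + 116*121 - 2365) - 15422) - 5009 = ((11500 - 1331 + 14036 - 2365) - 15422) - 5009 = (21840 - 15422) - 5009 = 6418 - 5009 = 1409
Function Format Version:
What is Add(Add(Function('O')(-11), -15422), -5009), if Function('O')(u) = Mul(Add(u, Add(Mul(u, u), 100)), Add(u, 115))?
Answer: 1409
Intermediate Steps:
Function('O')(u) = Mul(Add(115, u), Add(100, u, Pow(u, 2))) (Function('O')(u) = Mul(Add(u, Add(Pow(u, 2), 100)), Add(115, u)) = Mul(Add(u, Add(100, Pow(u, 2))), Add(115, u)) = Mul(Add(100, u, Pow(u, 2)), Add(115, u)) = Mul(Add(115, u), Add(100, u, Pow(u, 2))))
Add(Add(Function('O')(-11), -15422), -5009) = Add(Add(Add(11500, Pow(-11, 3), Mul(116, Pow(-11, 2)), Mul(215, -11)), -15422), -5009) = Add(Add(Add(11500, -1331, Mul(116, 121), -2365), -15422), -5009) = Add(Add(Add(11500, -1331, 14036, -2365), -15422), -5009) = Add(Add(21840, -15422), -5009) = Add(6418, -5009) = 1409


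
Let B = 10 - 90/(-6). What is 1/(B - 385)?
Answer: -1/360 ≈ -0.0027778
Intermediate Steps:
B = 25 (B = 10 - 90*(-1)/6 = 10 - 10*(-3/2) = 10 + 15 = 25)
1/(B - 385) = 1/(25 - 385) = 1/(-360) = -1/360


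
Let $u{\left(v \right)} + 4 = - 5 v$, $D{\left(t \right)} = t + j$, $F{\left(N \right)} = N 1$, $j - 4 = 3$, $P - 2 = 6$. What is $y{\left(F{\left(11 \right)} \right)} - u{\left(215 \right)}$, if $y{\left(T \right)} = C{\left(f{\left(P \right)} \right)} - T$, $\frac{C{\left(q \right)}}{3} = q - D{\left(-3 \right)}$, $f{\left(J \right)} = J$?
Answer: $1080$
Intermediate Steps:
$P = 8$ ($P = 2 + 6 = 8$)
$j = 7$ ($j = 4 + 3 = 7$)
$F{\left(N \right)} = N$
$D{\left(t \right)} = 7 + t$ ($D{\left(t \right)} = t + 7 = 7 + t$)
$C{\left(q \right)} = -12 + 3 q$ ($C{\left(q \right)} = 3 \left(q - \left(7 - 3\right)\right) = 3 \left(q - 4\right) = 3 \left(-4 + q\right) = -12 + 3 q$)
$u{\left(v \right)} = -4 - 5 v$
$y{\left(T \right)} = 12 - T$ ($y{\left(T \right)} = \left(-12 + 3 \cdot 8\right) - T = \left(-12 + 24\right) - T = 12 - T$)
$y{\left(F{\left(11 \right)} \right)} - u{\left(215 \right)} = \left(12 - 11\right) - \left(-4 - 1075\right) = 1 - -1079 = 1 + 1079 = 1080$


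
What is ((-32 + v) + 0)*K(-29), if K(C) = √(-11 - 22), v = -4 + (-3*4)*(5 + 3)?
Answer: -132*I*√33 ≈ -758.28*I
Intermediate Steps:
v = -100 (v = -4 - 12*8 = -4 - 96 = -100)
K(C) = I*√33 (K(C) = √(-33) = I*√33)
((-32 + v) + 0)*K(-29) = ((-32 - 100) + 0)*(I*√33) = (-132 + 0)*(I*√33) = -132*I*√33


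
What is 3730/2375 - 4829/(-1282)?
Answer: 3250147/608950 ≈ 5.3373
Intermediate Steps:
3730/2375 - 4829/(-1282) = 3730*(1/2375) - 4829*(-1/1282) = 746/475 + 4829/1282 = 3250147/608950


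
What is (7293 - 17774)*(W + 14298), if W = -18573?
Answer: 44806275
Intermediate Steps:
(7293 - 17774)*(W + 14298) = (7293 - 17774)*(-18573 + 14298) = -10481*(-4275) = 44806275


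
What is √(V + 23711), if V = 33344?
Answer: √57055 ≈ 238.86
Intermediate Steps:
√(V + 23711) = √(33344 + 23711) = √57055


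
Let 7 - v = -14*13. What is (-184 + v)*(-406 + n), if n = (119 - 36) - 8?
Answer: -1655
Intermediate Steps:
v = 189 (v = 7 - (-14)*13 = 7 - 1*(-182) = 7 + 182 = 189)
n = 75 (n = 83 - 8 = 75)
(-184 + v)*(-406 + n) = (-184 + 189)*(-406 + 75) = 5*(-331) = -1655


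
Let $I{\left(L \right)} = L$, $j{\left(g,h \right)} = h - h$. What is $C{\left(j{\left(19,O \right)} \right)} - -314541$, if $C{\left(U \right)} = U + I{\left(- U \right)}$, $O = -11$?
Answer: $314541$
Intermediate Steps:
$j{\left(g,h \right)} = 0$
$C{\left(U \right)} = 0$ ($C{\left(U \right)} = U - U = 0$)
$C{\left(j{\left(19,O \right)} \right)} - -314541 = 0 - -314541 = 0 + 314541 = 314541$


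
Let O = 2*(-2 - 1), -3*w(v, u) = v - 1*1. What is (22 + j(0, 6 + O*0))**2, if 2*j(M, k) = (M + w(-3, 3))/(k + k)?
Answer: 157609/324 ≈ 486.45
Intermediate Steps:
w(v, u) = 1/3 - v/3 (w(v, u) = -(v - 1*1)/3 = -(v - 1)/3 = -(-1 + v)/3 = 1/3 - v/3)
O = -6 (O = 2*(-3) = -6)
j(M, k) = (4/3 + M)/(4*k) (j(M, k) = ((M + (1/3 - 1/3*(-3)))/(k + k))/2 = ((M + (1/3 + 1))/((2*k)))/2 = ((M + 4/3)*(1/(2*k)))/2 = ((4/3 + M)*(1/(2*k)))/2 = ((4/3 + M)/(2*k))/2 = (4/3 + M)/(4*k))
(22 + j(0, 6 + O*0))**2 = (22 + (4 + 3*0)/(12*(6 - 6*0)))**2 = (22 + (4 + 0)/(12*(6 + 0)))**2 = (22 + (1/12)*4/6)**2 = (22 + (1/12)*(1/6)*4)**2 = (22 + 1/18)**2 = (397/18)**2 = 157609/324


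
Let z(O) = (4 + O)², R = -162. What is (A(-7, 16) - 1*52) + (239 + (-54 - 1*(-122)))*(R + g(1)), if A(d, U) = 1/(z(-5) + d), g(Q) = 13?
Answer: -274771/6 ≈ -45795.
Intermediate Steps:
A(d, U) = 1/(1 + d) (A(d, U) = 1/((4 - 5)² + d) = 1/((-1)² + d) = 1/(1 + d))
(A(-7, 16) - 1*52) + (239 + (-54 - 1*(-122)))*(R + g(1)) = (1/(1 - 7) - 1*52) + (239 + (-54 - 1*(-122)))*(-162 + 13) = (1/(-6) - 52) + (239 + (-54 + 122))*(-149) = (-⅙ - 52) + (239 + 68)*(-149) = -313/6 + 307*(-149) = -313/6 - 45743 = -274771/6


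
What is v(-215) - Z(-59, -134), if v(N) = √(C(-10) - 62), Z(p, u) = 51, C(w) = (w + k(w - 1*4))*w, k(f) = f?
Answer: -51 + √178 ≈ -37.658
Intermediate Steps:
C(w) = w*(-4 + 2*w) (C(w) = (w + (w - 1*4))*w = (w + (w - 4))*w = (w + (-4 + w))*w = (-4 + 2*w)*w = w*(-4 + 2*w))
v(N) = √178 (v(N) = √(2*(-10)*(-2 - 10) - 62) = √(2*(-10)*(-12) - 62) = √(240 - 62) = √178)
v(-215) - Z(-59, -134) = √178 - 1*51 = √178 - 51 = -51 + √178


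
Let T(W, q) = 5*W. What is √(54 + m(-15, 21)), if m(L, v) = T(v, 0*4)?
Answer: √159 ≈ 12.610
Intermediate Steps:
m(L, v) = 5*v
√(54 + m(-15, 21)) = √(54 + 5*21) = √(54 + 105) = √159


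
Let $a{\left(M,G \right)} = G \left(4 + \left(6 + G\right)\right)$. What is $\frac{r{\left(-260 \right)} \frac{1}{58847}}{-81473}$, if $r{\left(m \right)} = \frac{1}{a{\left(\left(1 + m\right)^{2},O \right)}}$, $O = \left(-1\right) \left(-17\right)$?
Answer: $- \frac{1}{2200648708629} \approx -4.5441 \cdot 10^{-13}$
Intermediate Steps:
$O = 17$
$a{\left(M,G \right)} = G \left(10 + G\right)$
$r{\left(m \right)} = \frac{1}{459}$ ($r{\left(m \right)} = \frac{1}{17 \left(10 + 17\right)} = \frac{1}{17 \cdot 27} = \frac{1}{459}$)
$\frac{r{\left(-260 \right)} \frac{1}{58847}}{-81473} = \frac{\frac{1}{459} \cdot \frac{1}{58847}}{-81473} = \frac{1}{459} \cdot \frac{1}{58847} \left(- \frac{1}{81473}\right) = \frac{1}{27010773} \left(- \frac{1}{81473}\right) = - \frac{1}{2200648708629}$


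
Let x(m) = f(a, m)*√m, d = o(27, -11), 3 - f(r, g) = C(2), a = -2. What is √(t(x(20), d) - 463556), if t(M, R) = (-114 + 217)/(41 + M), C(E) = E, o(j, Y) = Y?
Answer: I*√(463556 - 103/(41 + 2*√5)) ≈ 680.85*I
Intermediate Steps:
f(r, g) = 1 (f(r, g) = 3 - 1*2 = 3 - 2 = 1)
d = -11
x(m) = √m (x(m) = 1*√m = √m)
t(M, R) = 103/(41 + M)
√(t(x(20), d) - 463556) = √(103/(41 + √20) - 463556) = √(103/(41 + 2*√5) - 463556) = √(-463556 + 103/(41 + 2*√5))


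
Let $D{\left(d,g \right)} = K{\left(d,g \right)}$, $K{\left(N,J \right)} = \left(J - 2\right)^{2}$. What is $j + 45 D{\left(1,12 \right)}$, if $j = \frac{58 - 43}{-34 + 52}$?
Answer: $\frac{27005}{6} \approx 4500.8$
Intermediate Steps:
$K{\left(N,J \right)} = \left(-2 + J\right)^{2}$
$D{\left(d,g \right)} = \left(-2 + g\right)^{2}$
$j = \frac{5}{6}$ ($j = \frac{15}{18} = 15 \cdot \frac{1}{18} = \frac{5}{6} \approx 0.83333$)
$j + 45 D{\left(1,12 \right)} = \frac{5}{6} + 45 \left(-2 + 12\right)^{2} = \frac{5}{6} + 45 \cdot 10^{2} = \frac{5}{6} + 45 \cdot 100 = \frac{5}{6} + 4500 = \frac{27005}{6}$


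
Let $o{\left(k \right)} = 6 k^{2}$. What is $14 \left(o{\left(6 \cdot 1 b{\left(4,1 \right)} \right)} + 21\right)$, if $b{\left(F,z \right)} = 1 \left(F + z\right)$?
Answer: $75894$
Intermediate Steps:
$b{\left(F,z \right)} = F + z$
$14 \left(o{\left(6 \cdot 1 b{\left(4,1 \right)} \right)} + 21\right) = 14 \left(6 \left(6 \cdot 1 \left(4 + 1\right)\right)^{2} + 21\right) = 14 \left(6 \left(6 \cdot 5\right)^{2} + 21\right) = 14 \left(6 \cdot 30^{2} + 21\right) = 14 \left(6 \cdot 900 + 21\right) = 14 \left(5400 + 21\right) = 14 \cdot 5421 = 75894$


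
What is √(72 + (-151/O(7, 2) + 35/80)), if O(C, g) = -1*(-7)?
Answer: 3*√4431/28 ≈ 7.1320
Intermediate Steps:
O(C, g) = 7
√(72 + (-151/O(7, 2) + 35/80)) = √(72 + (-151/7 + 35/80)) = √(72 + (-151*⅐ + 35*(1/80))) = √(72 + (-151/7 + 7/16)) = √(72 - 2367/112) = √(5697/112) = 3*√4431/28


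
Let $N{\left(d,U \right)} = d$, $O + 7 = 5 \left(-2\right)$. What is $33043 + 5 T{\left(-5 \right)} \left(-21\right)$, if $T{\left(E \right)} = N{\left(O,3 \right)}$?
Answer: $34828$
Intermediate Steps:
$O = -17$ ($O = -7 + 5 \left(-2\right) = -7 - 10 = -17$)
$T{\left(E \right)} = -17$
$33043 + 5 T{\left(-5 \right)} \left(-21\right) = 33043 + 5 \left(-17\right) \left(-21\right) = 33043 - -1785 = 33043 + 1785 = 34828$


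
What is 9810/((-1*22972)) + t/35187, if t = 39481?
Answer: 280886531/404157882 ≈ 0.69499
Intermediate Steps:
9810/((-1*22972)) + t/35187 = 9810/((-1*22972)) + 39481/35187 = 9810/(-22972) + 39481*(1/35187) = 9810*(-1/22972) + 39481/35187 = -4905/11486 + 39481/35187 = 280886531/404157882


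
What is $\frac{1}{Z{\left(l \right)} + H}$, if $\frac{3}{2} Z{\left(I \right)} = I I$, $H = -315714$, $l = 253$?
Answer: $- \frac{3}{819124} \approx -3.6624 \cdot 10^{-6}$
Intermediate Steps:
$Z{\left(I \right)} = \frac{2 I^{2}}{3}$ ($Z{\left(I \right)} = \frac{2 I I}{3} = \frac{2 I^{2}}{3}$)
$\frac{1}{Z{\left(l \right)} + H} = \frac{1}{\frac{2 \cdot 253^{2}}{3} - 315714} = \frac{1}{\frac{2}{3} \cdot 64009 - 315714} = \frac{1}{\frac{128018}{3} - 315714} = \frac{1}{- \frac{819124}{3}} = - \frac{3}{819124}$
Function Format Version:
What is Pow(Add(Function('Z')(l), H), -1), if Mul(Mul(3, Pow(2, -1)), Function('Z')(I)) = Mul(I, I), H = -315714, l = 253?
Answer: Rational(-3, 819124) ≈ -3.6624e-6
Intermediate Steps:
Function('Z')(I) = Mul(Rational(2, 3), Pow(I, 2)) (Function('Z')(I) = Mul(Rational(2, 3), Mul(I, I)) = Mul(Rational(2, 3), Pow(I, 2)))
Pow(Add(Function('Z')(l), H), -1) = Pow(Add(Mul(Rational(2, 3), Pow(253, 2)), -315714), -1) = Pow(Add(Mul(Rational(2, 3), 64009), -315714), -1) = Pow(Add(Rational(128018, 3), -315714), -1) = Pow(Rational(-819124, 3), -1) = Rational(-3, 819124)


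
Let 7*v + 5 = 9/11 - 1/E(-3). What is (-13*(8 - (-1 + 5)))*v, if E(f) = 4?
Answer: 2535/77 ≈ 32.922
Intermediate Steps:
v = -195/308 (v = -5/7 + (9/11 - 1/4)/7 = -5/7 + (9*(1/11) - 1*¼)/7 = -5/7 + (9/11 - ¼)/7 = -5/7 + (⅐)*(25/44) = -5/7 + 25/308 = -195/308 ≈ -0.63312)
(-13*(8 - (-1 + 5)))*v = -13*(8 - (-1 + 5))*(-195/308) = -13*(8 - 1*4)*(-195/308) = -13*(8 - 4)*(-195/308) = -13*4*(-195/308) = -52*(-195/308) = 2535/77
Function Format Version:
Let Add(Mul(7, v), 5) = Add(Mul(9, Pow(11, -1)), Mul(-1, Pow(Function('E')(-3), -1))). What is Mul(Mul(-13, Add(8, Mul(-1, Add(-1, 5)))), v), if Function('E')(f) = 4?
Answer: Rational(2535, 77) ≈ 32.922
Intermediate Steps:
v = Rational(-195, 308) (v = Add(Rational(-5, 7), Mul(Rational(1, 7), Add(Mul(9, Pow(11, -1)), Mul(-1, Pow(4, -1))))) = Add(Rational(-5, 7), Mul(Rational(1, 7), Add(Mul(9, Rational(1, 11)), Mul(-1, Rational(1, 4))))) = Add(Rational(-5, 7), Mul(Rational(1, 7), Add(Rational(9, 11), Rational(-1, 4)))) = Add(Rational(-5, 7), Mul(Rational(1, 7), Rational(25, 44))) = Add(Rational(-5, 7), Rational(25, 308)) = Rational(-195, 308) ≈ -0.63312)
Mul(Mul(-13, Add(8, Mul(-1, Add(-1, 5)))), v) = Mul(Mul(-13, Add(8, Mul(-1, Add(-1, 5)))), Rational(-195, 308)) = Mul(Mul(-13, Add(8, Mul(-1, 4))), Rational(-195, 308)) = Mul(Mul(-13, Add(8, -4)), Rational(-195, 308)) = Mul(Mul(-13, 4), Rational(-195, 308)) = Mul(-52, Rational(-195, 308)) = Rational(2535, 77)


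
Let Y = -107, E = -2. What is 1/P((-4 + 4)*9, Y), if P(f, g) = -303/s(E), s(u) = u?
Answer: 2/303 ≈ 0.0066007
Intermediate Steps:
P(f, g) = 303/2 (P(f, g) = -303/(-2) = -303*(-½) = 303/2)
1/P((-4 + 4)*9, Y) = 1/(303/2) = 2/303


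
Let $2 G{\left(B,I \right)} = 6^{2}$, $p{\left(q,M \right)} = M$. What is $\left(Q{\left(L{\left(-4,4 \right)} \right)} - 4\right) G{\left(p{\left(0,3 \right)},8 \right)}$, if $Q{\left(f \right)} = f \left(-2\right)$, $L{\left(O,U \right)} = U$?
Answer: $-216$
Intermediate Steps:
$Q{\left(f \right)} = - 2 f$
$G{\left(B,I \right)} = 18$ ($G{\left(B,I \right)} = \frac{6^{2}}{2} = \frac{1}{2} \cdot 36 = 18$)
$\left(Q{\left(L{\left(-4,4 \right)} \right)} - 4\right) G{\left(p{\left(0,3 \right)},8 \right)} = \left(\left(-2\right) 4 - 4\right) 18 = \left(-8 - 4\right) 18 = \left(-12\right) 18 = -216$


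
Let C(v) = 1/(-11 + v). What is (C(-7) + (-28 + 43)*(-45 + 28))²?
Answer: 21077281/324 ≈ 65053.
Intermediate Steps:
(C(-7) + (-28 + 43)*(-45 + 28))² = (1/(-11 - 7) + (-28 + 43)*(-45 + 28))² = (1/(-18) + 15*(-17))² = (-1/18 - 255)² = (-4591/18)² = 21077281/324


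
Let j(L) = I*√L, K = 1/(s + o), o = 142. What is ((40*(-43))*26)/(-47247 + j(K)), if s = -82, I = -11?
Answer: 126773150400/133936740419 - 983840*√15/133936740419 ≈ 0.94649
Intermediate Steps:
K = 1/60 (K = 1/(-82 + 142) = 1/60 ≈ 0.016667)
j(L) = -11*√L
((40*(-43))*26)/(-47247 + j(K)) = ((40*(-43))*26)/(-47247 - 11*√15/30) = (-1720*26)/(-47247 - 11*√15/30) = -44720/(-47247 - 11*√15/30)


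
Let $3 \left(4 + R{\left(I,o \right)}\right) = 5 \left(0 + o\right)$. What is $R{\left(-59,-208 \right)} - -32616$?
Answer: $\frac{96796}{3} \approx 32265.0$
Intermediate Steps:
$R{\left(I,o \right)} = -4 + \frac{5 o}{3}$ ($R{\left(I,o \right)} = -4 + \frac{5 \left(0 + o\right)}{3} = -4 + \frac{5 o}{3}$)
$R{\left(-59,-208 \right)} - -32616 = \left(-4 + \frac{5}{3} \left(-208\right)\right) - -32616 = \left(-4 - \frac{1040}{3}\right) + 32616 = - \frac{1052}{3} + 32616 = \frac{96796}{3}$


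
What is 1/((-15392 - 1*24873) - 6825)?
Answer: -1/47090 ≈ -2.1236e-5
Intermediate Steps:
1/((-15392 - 1*24873) - 6825) = 1/((-15392 - 24873) - 6825) = 1/(-40265 - 6825) = 1/(-47090) = -1/47090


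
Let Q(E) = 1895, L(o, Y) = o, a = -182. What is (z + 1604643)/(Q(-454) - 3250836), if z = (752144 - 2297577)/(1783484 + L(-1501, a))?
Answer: -2859445001636/5789557630003 ≈ -0.49390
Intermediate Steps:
z = -1545433/1781983 (z = (752144 - 2297577)/(1783484 - 1501) = -1545433/1781983 ≈ -0.86725)
(z + 1604643)/(Q(-454) - 3250836) = (-1545433/1781983 + 1604643)/(1895 - 3250836) = (2859445001636/1781983)/(-3248941) = (2859445001636/1781983)*(-1/3248941) = -2859445001636/5789557630003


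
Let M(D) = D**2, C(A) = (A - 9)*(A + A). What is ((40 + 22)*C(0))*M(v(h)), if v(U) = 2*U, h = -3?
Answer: 0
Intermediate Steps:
C(A) = 2*A*(-9 + A) (C(A) = (-9 + A)*(2*A) = 2*A*(-9 + A))
((40 + 22)*C(0))*M(v(h)) = ((40 + 22)*(2*0*(-9 + 0)))*(2*(-3))**2 = (62*(2*0*(-9)))*(-6)**2 = (62*0)*36 = 0*36 = 0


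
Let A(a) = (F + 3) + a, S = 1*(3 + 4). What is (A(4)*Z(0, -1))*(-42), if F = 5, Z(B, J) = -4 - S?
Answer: 5544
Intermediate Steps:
S = 7 (S = 1*7 = 7)
Z(B, J) = -11 (Z(B, J) = -4 - 1*7 = -4 - 7 = -11)
A(a) = 8 + a (A(a) = (5 + 3) + a = 8 + a)
(A(4)*Z(0, -1))*(-42) = ((8 + 4)*(-11))*(-42) = (12*(-11))*(-42) = -132*(-42) = 5544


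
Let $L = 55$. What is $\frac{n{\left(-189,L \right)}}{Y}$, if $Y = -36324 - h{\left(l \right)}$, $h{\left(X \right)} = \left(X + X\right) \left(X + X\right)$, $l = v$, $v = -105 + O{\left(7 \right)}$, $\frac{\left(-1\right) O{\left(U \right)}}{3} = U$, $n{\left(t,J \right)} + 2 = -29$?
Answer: $\frac{31}{99828} \approx 0.00031053$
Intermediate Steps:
$n{\left(t,J \right)} = -31$ ($n{\left(t,J \right)} = -2 - 29 = -31$)
$O{\left(U \right)} = - 3 U$
$v = -126$ ($v = -105 - 21 = -126$)
$l = -126$
$h{\left(X \right)} = 4 X^{2}$ ($h{\left(X \right)} = 2 X 2 X = 4 X^{2}$)
$Y = -99828$ ($Y = -36324 - 4 \left(-126\right)^{2} = -36324 - 4 \cdot 15876 = -36324 - 63504 = -99828$)
$\frac{n{\left(-189,L \right)}}{Y} = - \frac{31}{-99828} = \left(-31\right) \left(- \frac{1}{99828}\right) = \frac{31}{99828}$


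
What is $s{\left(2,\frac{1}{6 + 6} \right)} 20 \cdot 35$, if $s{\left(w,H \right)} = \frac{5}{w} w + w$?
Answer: $4900$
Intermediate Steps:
$s{\left(w,H \right)} = 5 + w$
$s{\left(2,\frac{1}{6 + 6} \right)} 20 \cdot 35 = \left(5 + 2\right) 20 \cdot 35 = 7 \cdot 20 \cdot 35 = 140 \cdot 35 = 4900$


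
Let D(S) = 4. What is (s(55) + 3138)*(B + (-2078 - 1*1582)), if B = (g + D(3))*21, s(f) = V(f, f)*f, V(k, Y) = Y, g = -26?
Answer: -25403886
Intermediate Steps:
s(f) = f**2 (s(f) = f*f = f**2)
B = -462 (B = (-26 + 4)*21 = -22*21 = -462)
(s(55) + 3138)*(B + (-2078 - 1*1582)) = (55**2 + 3138)*(-462 + (-2078 - 1*1582)) = (3025 + 3138)*(-462 + (-2078 - 1582)) = 6163*(-462 - 3660) = 6163*(-4122) = -25403886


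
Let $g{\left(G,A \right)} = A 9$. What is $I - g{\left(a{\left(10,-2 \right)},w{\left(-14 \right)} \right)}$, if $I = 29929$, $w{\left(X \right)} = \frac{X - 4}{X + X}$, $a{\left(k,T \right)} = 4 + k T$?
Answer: $\frac{418925}{14} \approx 29923.0$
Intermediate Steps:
$a{\left(k,T \right)} = 4 + T k$
$w{\left(X \right)} = \frac{-4 + X}{2 X}$
$g{\left(G,A \right)} = 9 A$
$I - g{\left(a{\left(10,-2 \right)},w{\left(-14 \right)} \right)} = 29929 - 9 \frac{-4 - 14}{2 \left(-14\right)} = 29929 - 9 \cdot \frac{1}{2} \left(- \frac{1}{14}\right) \left(-18\right) = 29929 - 9 \cdot \frac{9}{14} = 29929 - \frac{81}{14} = \frac{418925}{14}$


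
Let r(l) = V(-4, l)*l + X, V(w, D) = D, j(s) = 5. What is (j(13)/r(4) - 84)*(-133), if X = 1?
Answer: 189259/17 ≈ 11133.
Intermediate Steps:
r(l) = 1 + l**2 (r(l) = l*l + 1 = l**2 + 1 = 1 + l**2)
(j(13)/r(4) - 84)*(-133) = (5/(1 + 4**2) - 84)*(-133) = (5/(1 + 16) - 84)*(-133) = (5/17 - 84)*(-133) = -1423/17*(-133) = 189259/17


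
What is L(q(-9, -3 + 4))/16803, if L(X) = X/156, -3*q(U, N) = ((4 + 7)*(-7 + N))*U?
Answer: -11/145626 ≈ -7.5536e-5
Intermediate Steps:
q(U, N) = -U*(-77 + 11*N)/3 (q(U, N) = -(4 + 7)*(-7 + N)*U/3 = -11*(-7 + N)*U/3 = -(-77 + 11*N)*U/3 = -U*(-77 + 11*N)/3)
L(X) = X/156 (L(X) = X*(1/156) = X/156)
L(q(-9, -3 + 4))/16803 = (((11/3)*(-9)*(7 - (-3 + 4)))/156)/16803 = (((11/3)*(-9)*(7 - 1*1))/156)*(1/16803) = (((11/3)*(-9)*(7 - 1))/156)*(1/16803) = (((11/3)*(-9)*6)/156)*(1/16803) = ((1/156)*(-198))*(1/16803) = -33/26*1/16803 = -11/145626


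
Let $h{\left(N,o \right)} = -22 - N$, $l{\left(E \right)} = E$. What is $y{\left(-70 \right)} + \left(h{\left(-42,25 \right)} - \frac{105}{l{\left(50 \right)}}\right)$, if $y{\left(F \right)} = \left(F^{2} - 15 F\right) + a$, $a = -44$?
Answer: $\frac{59239}{10} \approx 5923.9$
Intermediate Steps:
$y{\left(F \right)} = -44 + F^{2} - 15 F$ ($y{\left(F \right)} = \left(F^{2} - 15 F\right) - 44 = -44 + F^{2} - 15 F$)
$y{\left(-70 \right)} + \left(h{\left(-42,25 \right)} - \frac{105}{l{\left(50 \right)}}\right) = \left(-44 + \left(-70\right)^{2} - -1050\right) - \left(-20 + \frac{105}{50}\right) = \left(-44 + 4900 + 1050\right) + \left(\left(-22 + 42\right) - 105 \cdot \frac{1}{50}\right) = 5906 + \left(20 - \frac{21}{10}\right) = 5906 + \frac{179}{10} = \frac{59239}{10}$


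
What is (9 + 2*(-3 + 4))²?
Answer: 121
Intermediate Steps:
(9 + 2*(-3 + 4))² = (9 + 2*1)² = (9 + 2)² = 11² = 121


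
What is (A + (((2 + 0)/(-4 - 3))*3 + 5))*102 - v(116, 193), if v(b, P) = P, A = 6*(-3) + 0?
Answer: -11245/7 ≈ -1606.4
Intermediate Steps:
A = -18 (A = -18 + 0 = -18)
(A + (((2 + 0)/(-4 - 3))*3 + 5))*102 - v(116, 193) = (-18 + (((2 + 0)/(-4 - 3))*3 + 5))*102 - 1*193 = (-18 + ((2/(-7))*3 + 5))*102 - 193 = (-18 + ((2*(-1/7))*3 + 5))*102 - 193 = (-18 + (-2/7*3 + 5))*102 - 193 = (-18 + (-6/7 + 5))*102 - 193 = (-18 + 29/7)*102 - 193 = -97/7*102 - 193 = -9894/7 - 193 = -11245/7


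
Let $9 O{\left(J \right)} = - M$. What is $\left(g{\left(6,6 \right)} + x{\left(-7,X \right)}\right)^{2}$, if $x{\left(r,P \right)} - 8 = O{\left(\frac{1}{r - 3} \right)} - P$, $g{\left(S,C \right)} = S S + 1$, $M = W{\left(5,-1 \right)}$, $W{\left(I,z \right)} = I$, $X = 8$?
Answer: $\frac{107584}{81} \approx 1328.2$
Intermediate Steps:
$M = 5$
$g{\left(S,C \right)} = 1 + S^{2}$ ($g{\left(S,C \right)} = S^{2} + 1 = 1 + S^{2}$)
$O{\left(J \right)} = - \frac{5}{9}$ ($O{\left(J \right)} = \frac{\left(-1\right) 5}{9} = \frac{1}{9} \left(-5\right) = - \frac{5}{9}$)
$x{\left(r,P \right)} = \frac{67}{9} - P$ ($x{\left(r,P \right)} = 8 - \left(\frac{5}{9} + P\right) = \frac{67}{9} - P$)
$\left(g{\left(6,6 \right)} + x{\left(-7,X \right)}\right)^{2} = \left(\left(1 + 6^{2}\right) + \left(\frac{67}{9} - 8\right)\right)^{2} = \left(\left(1 + 36\right) + \left(\frac{67}{9} - 8\right)\right)^{2} = \left(37 - \frac{5}{9}\right)^{2} = \left(\frac{328}{9}\right)^{2} = \frac{107584}{81}$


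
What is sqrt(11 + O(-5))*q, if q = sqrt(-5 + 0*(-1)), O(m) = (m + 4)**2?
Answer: 2*I*sqrt(15) ≈ 7.746*I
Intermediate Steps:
O(m) = (4 + m)**2
q = I*sqrt(5) (q = sqrt(-5 + 0) = sqrt(-5) = I*sqrt(5) ≈ 2.2361*I)
sqrt(11 + O(-5))*q = sqrt(11 + (4 - 5)**2)*(I*sqrt(5)) = sqrt(11 + (-1)**2)*(I*sqrt(5)) = sqrt(11 + 1)*(I*sqrt(5)) = sqrt(12)*(I*sqrt(5)) = (2*sqrt(3))*(I*sqrt(5)) = 2*I*sqrt(15)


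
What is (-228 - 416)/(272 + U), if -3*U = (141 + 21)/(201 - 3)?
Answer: -1012/427 ≈ -2.3700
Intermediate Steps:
U = -3/11 (U = -(141 + 21)/(3*(201 - 3)) = -54/198 = -⅓*9/11 = -3/11 ≈ -0.27273)
(-228 - 416)/(272 + U) = (-228 - 416)/(272 - 3/11) = -644/2989/11 = -644*11/2989 = -1012/427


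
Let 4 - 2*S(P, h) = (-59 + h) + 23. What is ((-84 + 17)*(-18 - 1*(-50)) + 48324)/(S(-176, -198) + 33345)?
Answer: 11545/8366 ≈ 1.3800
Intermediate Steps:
S(P, h) = 20 - h/2 (S(P, h) = 2 - ((-59 + h) + 23)/2 = 2 - (-36 + h)/2 = 2 + (18 - h/2) = 20 - h/2)
((-84 + 17)*(-18 - 1*(-50)) + 48324)/(S(-176, -198) + 33345) = ((-84 + 17)*(-18 - 1*(-50)) + 48324)/((20 - 1/2*(-198)) + 33345) = (-67*(-18 + 50) + 48324)/((20 + 99) + 33345) = (-67*32 + 48324)/(119 + 33345) = (-2144 + 48324)/33464 = 46180*(1/33464) = 11545/8366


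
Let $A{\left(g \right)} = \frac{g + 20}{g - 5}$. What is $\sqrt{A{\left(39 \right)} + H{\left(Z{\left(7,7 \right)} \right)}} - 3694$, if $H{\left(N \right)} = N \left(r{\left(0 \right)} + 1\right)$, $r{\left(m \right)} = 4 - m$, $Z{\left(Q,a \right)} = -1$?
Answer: $-3694 + \frac{i \sqrt{3774}}{34} \approx -3694.0 + 1.8069 i$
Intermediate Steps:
$A{\left(g \right)} = \frac{20 + g}{-5 + g}$
$H{\left(N \right)} = 5 N$ ($H{\left(N \right)} = N \left(\left(4 - 0\right) + 1\right) = N \left(\left(4 + 0\right) + 1\right) = N \left(4 + 1\right) = N 5 = 5 N$)
$\sqrt{A{\left(39 \right)} + H{\left(Z{\left(7,7 \right)} \right)}} - 3694 = \sqrt{\frac{20 + 39}{-5 + 39} + 5 \left(-1\right)} - 3694 = \sqrt{\frac{1}{34} \cdot 59 - 5} - 3694 = \sqrt{\frac{59}{34} - 5} - 3694 = \sqrt{- \frac{111}{34}} - 3694 = \frac{i \sqrt{3774}}{34} - 3694 = -3694 + \frac{i \sqrt{3774}}{34}$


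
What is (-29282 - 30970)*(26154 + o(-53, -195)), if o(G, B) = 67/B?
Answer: -102427656892/65 ≈ -1.5758e+9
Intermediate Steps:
(-29282 - 30970)*(26154 + o(-53, -195)) = (-29282 - 30970)*(26154 + 67/(-195)) = -60252*(26154 + 67*(-1/195)) = -60252*(26154 - 67/195) = -60252*5099963/195 = -102427656892/65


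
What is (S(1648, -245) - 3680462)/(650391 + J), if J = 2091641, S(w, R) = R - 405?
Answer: -27067/20162 ≈ -1.3425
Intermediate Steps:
S(w, R) = -405 + R
(S(1648, -245) - 3680462)/(650391 + J) = ((-405 - 245) - 3680462)/(650391 + 2091641) = (-650 - 3680462)/2742032 = -3681112*1/2742032 = -27067/20162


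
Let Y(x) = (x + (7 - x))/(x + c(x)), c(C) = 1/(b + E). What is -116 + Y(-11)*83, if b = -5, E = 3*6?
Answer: -24025/142 ≈ -169.19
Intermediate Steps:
E = 18
c(C) = 1/13 (c(C) = 1/(-5 + 18) = 1/13)
Y(x) = 7/(1/13 + x) (Y(x) = (x + (7 - x))/(x + 1/13) = 7/(1/13 + x))
-116 + Y(-11)*83 = -116 + (91/(1 + 13*(-11)))*83 = -116 + (91/(1 - 143))*83 = -116 + (91/(-142))*83 = -116 + (91*(-1/142))*83 = -116 - 91/142*83 = -116 - 7553/142 = -24025/142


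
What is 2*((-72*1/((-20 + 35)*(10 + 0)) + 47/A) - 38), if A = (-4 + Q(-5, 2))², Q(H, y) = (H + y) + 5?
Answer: -2673/50 ≈ -53.460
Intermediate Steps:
Q(H, y) = 5 + H + y
A = 4 (A = (-4 + (5 - 5 + 2))² = (-4 + 2)² = (-2)² = 4)
2*((-72*1/((-20 + 35)*(10 + 0)) + 47/A) - 38) = 2*((-72*1/((-20 + 35)*(10 + 0)) + 47/4) - 38) = 2*((-72/(15*10) + 47*(¼)) - 38) = 2*((-72/150 + 47/4) - 38) = 2*((-72*1/150 + 47/4) - 38) = 2*((-12/25 + 47/4) - 38) = 2*(1127/100 - 38) = 2*(-2673/100) = -2673/50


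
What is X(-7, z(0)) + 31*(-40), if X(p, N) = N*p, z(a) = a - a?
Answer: -1240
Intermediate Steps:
z(a) = 0
X(-7, z(0)) + 31*(-40) = 0*(-7) + 31*(-40) = 0 - 1240 = -1240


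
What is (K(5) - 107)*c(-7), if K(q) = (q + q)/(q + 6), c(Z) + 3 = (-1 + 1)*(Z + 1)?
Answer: 3501/11 ≈ 318.27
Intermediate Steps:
c(Z) = -3 (c(Z) = -3 + (-1 + 1)*(Z + 1) = -3 + 0*(1 + Z) = -3 + 0 = -3)
K(q) = 2*q/(6 + q) (K(q) = (2*q)/(6 + q) = 2*q/(6 + q))
(K(5) - 107)*c(-7) = (2*5/(6 + 5) - 107)*(-3) = (2*5/11 - 107)*(-3) = (2*5*(1/11) - 107)*(-3) = (10/11 - 107)*(-3) = -1167/11*(-3) = 3501/11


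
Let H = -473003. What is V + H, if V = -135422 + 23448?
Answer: -584977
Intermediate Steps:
V = -111974
V + H = -111974 - 473003 = -584977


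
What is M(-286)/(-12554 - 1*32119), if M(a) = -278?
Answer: 278/44673 ≈ 0.0062230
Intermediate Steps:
M(-286)/(-12554 - 1*32119) = -278/(-12554 - 1*32119) = -278/(-12554 - 32119) = -278/(-44673) = -278*(-1/44673) = 278/44673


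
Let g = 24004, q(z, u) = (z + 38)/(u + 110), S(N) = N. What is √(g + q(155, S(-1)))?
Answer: √285212561/109 ≈ 154.94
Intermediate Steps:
q(z, u) = (38 + z)/(110 + u)
√(g + q(155, S(-1))) = √(24004 + (38 + 155)/(110 - 1)) = √(24004 + 193/109) = √(2616629/109) = √285212561/109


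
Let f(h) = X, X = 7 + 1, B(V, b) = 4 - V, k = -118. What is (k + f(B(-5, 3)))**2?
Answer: 12100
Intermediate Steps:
X = 8
f(h) = 8
(k + f(B(-5, 3)))**2 = (-118 + 8)**2 = (-110)**2 = 12100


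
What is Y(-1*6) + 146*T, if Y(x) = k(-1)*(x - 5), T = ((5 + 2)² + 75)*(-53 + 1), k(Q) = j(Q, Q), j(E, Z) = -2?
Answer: -941386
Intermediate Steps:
k(Q) = -2
T = -6448 (T = (7² + 75)*(-52) = (49 + 75)*(-52) = 124*(-52) = -6448)
Y(x) = 10 - 2*x (Y(x) = -2*(x - 5) = -2*(-5 + x) = 10 - 2*x)
Y(-1*6) + 146*T = (10 - (-2)*6) + 146*(-6448) = (10 - 2*(-6)) - 941408 = (10 + 12) - 941408 = 22 - 941408 = -941386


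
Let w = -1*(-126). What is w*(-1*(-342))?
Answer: 43092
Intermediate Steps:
w = 126
w*(-1*(-342)) = 126*(-1*(-342)) = 126*342 = 43092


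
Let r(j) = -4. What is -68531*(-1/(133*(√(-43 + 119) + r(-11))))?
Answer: 68531/1995 + 68531*√19/3990 ≈ 109.22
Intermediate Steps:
-68531*(-1/(133*(√(-43 + 119) + r(-11)))) = -68531*(-1/(133*(√(-43 + 119) - 4))) = -68531*(-1/(133*(√76 - 4))) = -68531*(-1/(133*(2*√19 - 4))) = -68531*(-1/(133*(-4 + 2*√19))) = -68531/(532 - 266*√19)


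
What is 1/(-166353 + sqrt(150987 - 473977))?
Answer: -166353/27673643599 - I*sqrt(322990)/27673643599 ≈ -6.0112e-6 - 2.0537e-8*I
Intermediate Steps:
1/(-166353 + sqrt(150987 - 473977)) = 1/(-166353 + sqrt(-322990)) = 1/(-166353 + I*sqrt(322990))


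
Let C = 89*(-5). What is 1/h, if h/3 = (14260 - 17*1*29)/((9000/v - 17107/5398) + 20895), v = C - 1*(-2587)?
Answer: 4474272419/8843397654 ≈ 0.50595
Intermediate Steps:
C = -445
v = 2142 (v = -445 - 1*(-2587) = -445 + 2587 = 2142)
h = 8843397654/4474272419 (h = 3*((14260 - 17*1*29)/((9000/2142 - 17107/5398) + 20895)) = 3*((14260 - 17*29)/((9000*(1/2142) - 17107*1/5398) + 20895)) = 3*((14260 - 493)/((500/119 - 17107/5398) + 20895)) = 3*(13767/(663267/642362 + 20895)) = 3*(13767/(13422817257/642362)) = 3*(13767*(642362/13422817257)) = 3*(2947799218/4474272419) = 8843397654/4474272419 ≈ 1.9765)
1/h = 1/(8843397654/4474272419) = 4474272419/8843397654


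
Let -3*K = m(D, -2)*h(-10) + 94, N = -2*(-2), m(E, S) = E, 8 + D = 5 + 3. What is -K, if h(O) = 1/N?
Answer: 94/3 ≈ 31.333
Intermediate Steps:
D = 0 (D = -8 + (5 + 3) = -8 + 8 = 0)
N = 4
h(O) = ¼ (h(O) = 1/4 = ¼)
K = -94/3 (K = -(0*(¼) + 94)/3 = -(0 + 94)/3 = -⅓*94 = -94/3 ≈ -31.333)
-K = -1*(-94/3) = 94/3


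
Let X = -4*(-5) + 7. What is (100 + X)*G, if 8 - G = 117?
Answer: -13843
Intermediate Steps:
G = -109 (G = 8 - 1*117 = 8 - 117 = -109)
X = 27 (X = 20 + 7 = 27)
(100 + X)*G = (100 + 27)*(-109) = 127*(-109) = -13843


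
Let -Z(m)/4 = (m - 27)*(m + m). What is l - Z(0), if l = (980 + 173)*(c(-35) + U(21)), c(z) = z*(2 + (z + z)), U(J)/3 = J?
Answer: 2816779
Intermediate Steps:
Z(m) = -8*m*(-27 + m) (Z(m) = -4*(m - 27)*(m + m) = -4*(-27 + m)*2*m = -8*m*(-27 + m))
U(J) = 3*J
c(z) = z*(2 + 2*z)
l = 2816779 (l = (980 + 173)*(2*(-35)*(1 - 35) + 3*21) = 1153*(2*(-35)*(-34) + 63) = 1153*(2380 + 63) = 1153*2443 = 2816779)
l - Z(0) = 2816779 - 8*0*(27 - 1*0) = 2816779 - 8*0*(27 + 0) = 2816779 - 8*0*27 = 2816779 - 1*0 = 2816779 + 0 = 2816779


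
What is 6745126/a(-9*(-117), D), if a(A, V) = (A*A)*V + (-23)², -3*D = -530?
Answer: 6745126/195890119 ≈ 0.034433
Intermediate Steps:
D = 530/3 (D = -⅓*(-530) = 530/3 ≈ 176.67)
a(A, V) = 529 + V*A² (a(A, V) = A²*V + 529 = V*A² + 529 = 529 + V*A²)
6745126/a(-9*(-117), D) = 6745126/(529 + 530*(-9*(-117))²/3) = 6745126/(529 + (530/3)*1053²) = 6745126/(529 + (530/3)*1108809) = 6745126/(529 + 195889590) = 6745126/195890119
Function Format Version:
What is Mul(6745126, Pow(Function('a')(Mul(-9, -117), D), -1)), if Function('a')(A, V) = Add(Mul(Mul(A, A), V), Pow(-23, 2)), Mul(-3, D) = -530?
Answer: Rational(6745126, 195890119) ≈ 0.034433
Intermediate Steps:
D = Rational(530, 3) (D = Mul(Rational(-1, 3), -530) = Rational(530, 3) ≈ 176.67)
Function('a')(A, V) = Add(529, Mul(V, Pow(A, 2))) (Function('a')(A, V) = Add(Mul(Pow(A, 2), V), 529) = Add(Mul(V, Pow(A, 2)), 529) = Add(529, Mul(V, Pow(A, 2))))
Mul(6745126, Pow(Function('a')(Mul(-9, -117), D), -1)) = Mul(6745126, Pow(Add(529, Mul(Rational(530, 3), Pow(Mul(-9, -117), 2))), -1)) = Mul(6745126, Pow(Add(529, Mul(Rational(530, 3), Pow(1053, 2))), -1)) = Mul(6745126, Pow(Add(529, Mul(Rational(530, 3), 1108809)), -1)) = Mul(6745126, Pow(Add(529, 195889590), -1)) = Mul(6745126, Pow(195890119, -1)) = Mul(6745126, Rational(1, 195890119)) = Rational(6745126, 195890119)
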